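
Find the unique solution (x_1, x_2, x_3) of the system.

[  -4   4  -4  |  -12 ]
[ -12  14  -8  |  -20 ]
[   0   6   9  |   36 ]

(-1, 0, 4)

Forward elimination on [A|b]:
R2 <- R2 - (3)*R1:  [  0   2   4  16 ]
R3 <- R3 - (3)*R2:  [   0    0   -3  -12 ]
Row echelon form:
[ -4  4  -4  |  -12 ]
[  0  2   4  |   16 ]
[  0  0  -3  |  -12 ]
Back-substitution:
x_3 = (-12) / -3 = 4
x_2 = (16 - (4)*(4)) / 2 = 0
x_1 = (-12 - (4)*(0) - (-4)*(4)) / -4 = -1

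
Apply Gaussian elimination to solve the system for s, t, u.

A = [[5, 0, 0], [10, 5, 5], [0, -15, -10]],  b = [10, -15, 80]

Forward elimination on [A|b]:
R2 <- R2 - (2)*R1:  [   0    5    5  -35 ]
R3 <- R3 - (-3)*R2:  [   0    0    5  -25 ]
Row echelon form:
[ 5  0  0  |   10 ]
[ 0  5  5  |  -35 ]
[ 0  0  5  |  -25 ]
Back-substitution:
u = (-25) / 5 = -5
t = (-35 - (5)*(-5)) / 5 = -2
s = (10) / 5 = 2

(2, -2, -5)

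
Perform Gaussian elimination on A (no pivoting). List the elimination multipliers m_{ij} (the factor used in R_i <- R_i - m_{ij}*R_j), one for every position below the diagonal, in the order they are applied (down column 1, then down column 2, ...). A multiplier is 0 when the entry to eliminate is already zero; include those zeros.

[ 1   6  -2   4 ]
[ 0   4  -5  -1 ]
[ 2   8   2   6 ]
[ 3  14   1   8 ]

multipliers: 0, 2, 3, -1, -1, 2

Forward elimination:
R2: entry in column 1 is already 0 -> m_{21} = 0 (no row operation needed)
R3 <- R3 - (2)*R1:  [  0  -4   6  -2 ]
R4 <- R4 - (3)*R1:  [  0  -4   7  -4 ]
R3 <- R3 - (-1)*R2:  [  0   0   1  -3 ]
R4 <- R4 - (-1)*R2:  [  0   0   2  -5 ]
R4 <- R4 - (2)*R3:  [ 0  0  0  1 ]
Multipliers (in order of application): m_{21} = 0, m_{31} = 2, m_{41} = 3, m_{32} = -1, m_{42} = -1, m_{43} = 2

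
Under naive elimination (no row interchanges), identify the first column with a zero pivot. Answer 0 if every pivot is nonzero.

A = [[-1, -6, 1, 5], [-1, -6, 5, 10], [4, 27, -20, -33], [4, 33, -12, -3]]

Naive forward elimination:
R2 <- R2 - (1)*R1:  [ 0  0  4  5 ]
R3 <- R3 - (-4)*R1:  [   0    3  -16  -13 ]
R4 <- R4 - (-4)*R1:  [  0   9  -8  17 ]
Matrix at this point:
[ -1  -6    1    5 ]
[  0   0    4    5 ]
[  0   3  -16  -13 ]
[  0   9   -8   17 ]
Pivot entry (2,2) is zero but row 3 has 3 in column 2 -> naive elimination stops; a row interchange (e.g. R2 <-> R3) would be required here.

first zero-pivot column = 2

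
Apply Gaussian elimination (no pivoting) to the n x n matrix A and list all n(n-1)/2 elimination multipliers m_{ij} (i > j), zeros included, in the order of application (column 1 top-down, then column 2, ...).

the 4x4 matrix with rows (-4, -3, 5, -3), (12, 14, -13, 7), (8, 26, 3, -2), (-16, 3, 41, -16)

multipliers: -3, -2, 4, 4, 3, 3

Forward elimination:
R2 <- R2 - (-3)*R1:  [  0   5   2  -2 ]
R3 <- R3 - (-2)*R1:  [  0  20  13  -8 ]
R4 <- R4 - (4)*R1:  [  0  15  21  -4 ]
R3 <- R3 - (4)*R2:  [ 0  0  5  0 ]
R4 <- R4 - (3)*R2:  [  0   0  15   2 ]
R4 <- R4 - (3)*R3:  [ 0  0  0  2 ]
Multipliers (in order of application): m_{21} = -3, m_{31} = -2, m_{41} = 4, m_{32} = 4, m_{42} = 3, m_{43} = 3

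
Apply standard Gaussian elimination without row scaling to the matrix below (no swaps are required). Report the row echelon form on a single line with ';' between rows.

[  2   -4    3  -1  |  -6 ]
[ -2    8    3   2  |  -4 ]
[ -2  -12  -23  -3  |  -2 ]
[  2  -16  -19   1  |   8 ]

Forward elimination:
R2 <- R2 - (-1)*R1:  [   0    4    6    1  -10 ]
R3 <- R3 - (-1)*R1:  [   0  -16  -20   -4   -8 ]
R4 <- R4 - (1)*R1:  [   0  -12  -22    2   14 ]
R3 <- R3 - (-4)*R2:  [   0    0    4    0  -48 ]
R4 <- R4 - (-3)*R2:  [   0    0   -4    5  -16 ]
R4 <- R4 - (-1)*R3:  [   0    0    0    5  -64 ]
Row echelon form:
[ 2  -4  3  -1  |   -6 ]
[ 0   4  6   1  |  -10 ]
[ 0   0  4   0  |  -48 ]
[ 0   0  0   5  |  -64 ]

REF = [2 -4 3 -1 -6; 0 4 6 1 -10; 0 0 4 0 -48; 0 0 0 5 -64]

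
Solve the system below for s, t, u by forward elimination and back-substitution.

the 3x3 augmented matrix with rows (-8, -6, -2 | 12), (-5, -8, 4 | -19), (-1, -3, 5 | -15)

Forward elimination on [A|b]:
R2 <- R2 - (5/8)*R1:  [     0  -17/4   21/4  -53/2 ]
R3 <- R3 - (1/8)*R1:  [     0   -9/4   21/4  -33/2 ]
R3 <- R3 - (9/17)*R2:  [      0       0   42/17  -42/17 ]
Row echelon form:
[ -8     -6     -2  |      12 ]
[  0  -17/4   21/4  |   -53/2 ]
[  0      0  42/17  |  -42/17 ]
Back-substitution:
u = (-42/17) / (42/17) = -1
t = (-53/2 - (21/4)*(-1)) / (-17/4) = 5
s = (12 - (-6)*(5) - (-2)*(-1)) / -8 = -5

(-5, 5, -1)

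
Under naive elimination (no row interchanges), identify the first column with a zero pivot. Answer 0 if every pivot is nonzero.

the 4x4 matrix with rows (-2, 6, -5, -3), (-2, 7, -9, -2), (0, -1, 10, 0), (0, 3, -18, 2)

first zero-pivot column = 4

Naive forward elimination:
R2 <- R2 - (1)*R1:  [  0   1  -4   1 ]
R3 <- R3 - (-1)*R2:  [ 0  0  6  1 ]
R4 <- R4 - (3)*R2:  [  0   0  -6  -1 ]
R4 <- R4 - (-1)*R3:  [ 0  0  0  0 ]
Matrix at this point:
[ -2  6  -5  -3 ]
[  0  1  -4   1 ]
[  0  0   6   1 ]
[  0  0   0   0 ]
Pivot entry (4,4) in the last row is zero and there are no rows below to swap with -> zero pivot in column 4 (A is singular).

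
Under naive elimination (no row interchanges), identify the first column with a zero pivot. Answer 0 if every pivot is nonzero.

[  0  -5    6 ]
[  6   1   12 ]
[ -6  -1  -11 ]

first zero-pivot column = 1

Naive forward elimination:
Pivot entry (1,1) is zero but row 2 has 6 in column 1 -> naive elimination stops; a row interchange (e.g. R1 <-> R2) would be required here.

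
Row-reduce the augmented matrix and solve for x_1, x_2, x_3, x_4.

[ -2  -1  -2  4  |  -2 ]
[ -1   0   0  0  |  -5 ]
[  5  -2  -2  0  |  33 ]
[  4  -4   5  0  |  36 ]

Forward elimination on [A|b]:
R2 <- R2 - (1/2)*R1:  [   0  1/2    1   -2   -4 ]
R3 <- R3 - (-5/2)*R1:  [    0  -9/2    -7    10    28 ]
R4 <- R4 - (-2)*R1:  [  0  -6   1   8  32 ]
R3 <- R3 - (-9)*R2:  [  0   0   2  -8  -8 ]
R4 <- R4 - (-12)*R2:  [   0    0   13  -16  -16 ]
R4 <- R4 - (13/2)*R3:  [  0   0   0  36  36 ]
Row echelon form:
[ -2   -1  -2   4  |  -2 ]
[  0  1/2   1  -2  |  -4 ]
[  0    0   2  -8  |  -8 ]
[  0    0   0  36  |  36 ]
Back-substitution:
x_4 = (36) / 36 = 1
x_3 = (-8 - (-8)*(1)) / 2 = 0
x_2 = (-4 - (1)*(0) - (-2)*(1)) / (1/2) = -4
x_1 = (-2 - (-1)*(-4) - (-2)*(0) - (4)*(1)) / -2 = 5

(5, -4, 0, 1)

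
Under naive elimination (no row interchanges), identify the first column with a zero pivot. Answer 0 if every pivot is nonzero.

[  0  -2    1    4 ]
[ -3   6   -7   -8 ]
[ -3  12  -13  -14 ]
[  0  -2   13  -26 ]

Naive forward elimination:
Pivot entry (1,1) is zero but row 2 has -3 in column 1 -> naive elimination stops; a row interchange (e.g. R1 <-> R2) would be required here.

first zero-pivot column = 1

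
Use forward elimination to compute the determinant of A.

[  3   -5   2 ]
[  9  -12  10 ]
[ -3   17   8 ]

Forward elimination:
R2 <- R2 - (3)*R1:  [ 0  3  4 ]
R3 <- R3 - (-1)*R1:  [  0  12  10 ]
R3 <- R3 - (4)*R2:  [  0   0  -6 ]
Upper-triangular form:
[ 3  -5   2 ]
[ 0   3   4 ]
[ 0   0  -6 ]
det(A) = (-1)^0 * (3) * (3) * (-6) = -54  (0 row swaps -> sign +1)

det(A) = -54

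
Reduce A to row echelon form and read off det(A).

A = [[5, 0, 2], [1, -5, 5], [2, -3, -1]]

det(A) = 114

Forward elimination:
R2 <- R2 - (1/5)*R1:  [    0    -5  23/5 ]
R3 <- R3 - (2/5)*R1:  [    0    -3  -9/5 ]
R3 <- R3 - (3/5)*R2:  [       0        0  -114/25 ]
Upper-triangular form:
[ 5   0        2 ]
[ 0  -5     23/5 ]
[ 0   0  -114/25 ]
det(A) = (-1)^0 * (5) * (-5) * (-114/25) = 114  (0 row swaps -> sign +1)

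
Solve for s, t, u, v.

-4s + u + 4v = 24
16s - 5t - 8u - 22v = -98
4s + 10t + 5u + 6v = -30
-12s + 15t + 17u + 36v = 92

Forward elimination on [A|b]:
R2 <- R2 - (-4)*R1:  [  0  -5  -4  -6  -2 ]
R3 <- R3 - (-1)*R1:  [  0  10   6  10  -6 ]
R4 <- R4 - (3)*R1:  [  0  15  14  24  20 ]
R3 <- R3 - (-2)*R2:  [   0    0   -2   -2  -10 ]
R4 <- R4 - (-3)*R2:  [  0   0   2   6  14 ]
R4 <- R4 - (-1)*R3:  [ 0  0  0  4  4 ]
Row echelon form:
[ -4   0   1   4  |   24 ]
[  0  -5  -4  -6  |   -2 ]
[  0   0  -2  -2  |  -10 ]
[  0   0   0   4  |    4 ]
Back-substitution:
v = (4) / 4 = 1
u = (-10 - (-2)*(1)) / -2 = 4
t = (-2 - (-4)*(4) - (-6)*(1)) / -5 = -4
s = (24 - (1)*(4) - (4)*(1)) / -4 = -4

(-4, -4, 4, 1)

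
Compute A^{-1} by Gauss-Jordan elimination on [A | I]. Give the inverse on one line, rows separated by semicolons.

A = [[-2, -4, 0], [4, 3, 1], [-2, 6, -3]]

Gauss-Jordan on [A | I]:
R1 <- (1/-2)*R1:  [    1     2     0  |  -1/2     0     0 ]
R2 <- R2 - (4)*R1:  [  0  -5   1  |   2   1   0 ]
R3 <- R3 - (-2)*R1:  [  0  10  -3  |  -1   0   1 ]
R2 <- (1/-5)*R2:  [    0     1  -1/5  |  -2/5  -1/5     0 ]
R1 <- R1 - (2)*R2:  [    1     0   2/5  |  3/10   2/5     0 ]
R3 <- R3 - (10)*R2:  [  0   0  -1  |   3   2   1 ]
R3 <- (1/-1)*R3:  [  0   0   1  |  -3  -2  -1 ]
R1 <- R1 - (2/5)*R3:  [   1    0    0  |  3/2  6/5  2/5 ]
R2 <- R2 - (-1/5)*R3:  [    0     1     0  |    -1  -3/5  -1/5 ]
Right block of [I | A^{-1}] is the inverse:
[ 3/2   6/5   2/5 ]
[  -1  -3/5  -1/5 ]
[  -3    -2    -1 ]

inverse = [3/2 6/5 2/5; -1 -3/5 -1/5; -3 -2 -1]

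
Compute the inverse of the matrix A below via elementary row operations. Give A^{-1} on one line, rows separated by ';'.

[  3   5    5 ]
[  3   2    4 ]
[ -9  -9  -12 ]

inverse = [-4/3 -5/3 -10/9; 0 -1 -1/3; 1 2 1]

Gauss-Jordan on [A | I]:
R1 <- (1/3)*R1:  [   1  5/3  5/3  |  1/3    0    0 ]
R2 <- R2 - (3)*R1:  [  0  -3  -1  |  -1   1   0 ]
R3 <- R3 - (-9)*R1:  [ 0  6  3  |  3  0  1 ]
R2 <- (1/-3)*R2:  [    0     1   1/3  |   1/3  -1/3     0 ]
R1 <- R1 - (5/3)*R2:  [    1     0  10/9  |  -2/9   5/9     0 ]
R3 <- R3 - (6)*R2:  [ 0  0  1  |  1  2  1 ]
R1 <- R1 - (10/9)*R3:  [     1      0      0  |   -4/3   -5/3  -10/9 ]
R2 <- R2 - (1/3)*R3:  [    0     1     0  |     0    -1  -1/3 ]
Right block of [I | A^{-1}] is the inverse:
[ -4/3  -5/3  -10/9 ]
[    0    -1   -1/3 ]
[    1     2      1 ]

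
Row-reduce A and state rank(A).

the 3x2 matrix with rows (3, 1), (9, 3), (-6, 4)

Row reduction:
R2 <- R2 - (3)*R1:  [ 0  0 ]
R3 <- R3 - (-2)*R1:  [ 0  6 ]
R2 <-> R3   (pivot in column 2 was zero)
[ 3  1 ]
[ 0  6 ]
[ 0  0 ]
Row echelon form:
[ 3  1 ]
[ 0  6 ]
[ 0  0 ]
Nonzero rows / pivot columns: 2

rank(A) = 2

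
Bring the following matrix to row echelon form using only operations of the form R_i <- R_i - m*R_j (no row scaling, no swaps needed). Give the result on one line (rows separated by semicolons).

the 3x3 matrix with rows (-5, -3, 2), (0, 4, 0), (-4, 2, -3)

Forward elimination:
R3 <- R3 - (4/5)*R1:  [     0   22/5  -23/5 ]
R3 <- R3 - (11/10)*R2:  [     0      0  -23/5 ]
Row echelon form:
[ -5  -3      2 ]
[  0   4      0 ]
[  0   0  -23/5 ]

REF = [-5 -3 2; 0 4 0; 0 0 -23/5]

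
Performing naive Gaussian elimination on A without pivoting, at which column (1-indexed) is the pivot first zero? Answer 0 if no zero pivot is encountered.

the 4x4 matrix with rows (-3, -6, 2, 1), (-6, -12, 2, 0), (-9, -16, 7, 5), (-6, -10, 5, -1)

Naive forward elimination:
R2 <- R2 - (2)*R1:  [  0   0  -2  -2 ]
R3 <- R3 - (3)*R1:  [ 0  2  1  2 ]
R4 <- R4 - (2)*R1:  [  0   2   1  -3 ]
Matrix at this point:
[ -3  -6   2   1 ]
[  0   0  -2  -2 ]
[  0   2   1   2 ]
[  0   2   1  -3 ]
Pivot entry (2,2) is zero but row 3 has 2 in column 2 -> naive elimination stops; a row interchange (e.g. R2 <-> R3) would be required here.

first zero-pivot column = 2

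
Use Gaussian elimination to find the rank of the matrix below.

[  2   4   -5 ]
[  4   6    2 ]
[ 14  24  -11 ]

rank(A) = 2

Row reduction:
R2 <- R2 - (2)*R1:  [  0  -2  12 ]
R3 <- R3 - (7)*R1:  [  0  -4  24 ]
R3 <- R3 - (2)*R2:  [ 0  0  0 ]
Row echelon form:
[ 2   4  -5 ]
[ 0  -2  12 ]
[ 0   0   0 ]
Nonzero rows / pivot columns: 2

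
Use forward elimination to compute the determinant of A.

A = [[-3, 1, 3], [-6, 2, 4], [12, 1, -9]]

det(A) = -30

Forward elimination:
R2 <- R2 - (2)*R1:  [  0   0  -2 ]
R3 <- R3 - (-4)*R1:  [ 0  5  3 ]
R2 <-> R3   (pivot in column 2 was zero)
[ -3  1   3 ]
[  0  5   3 ]
[  0  0  -2 ]
Upper-triangular form:
[ -3  1   3 ]
[  0  5   3 ]
[  0  0  -2 ]
det(A) = (-1)^1 * (-3) * (5) * (-2) = -30  (1 row swap -> sign -1)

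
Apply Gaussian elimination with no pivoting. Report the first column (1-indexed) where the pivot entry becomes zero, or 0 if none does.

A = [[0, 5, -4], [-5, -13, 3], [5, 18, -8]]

Naive forward elimination:
Pivot entry (1,1) is zero but row 2 has -5 in column 1 -> naive elimination stops; a row interchange (e.g. R1 <-> R2) would be required here.

first zero-pivot column = 1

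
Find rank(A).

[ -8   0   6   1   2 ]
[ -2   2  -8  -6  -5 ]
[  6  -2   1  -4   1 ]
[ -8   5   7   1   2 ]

rank(A) = 4

Row reduction:
R2 <- R2 - (1/4)*R1:  [     0      2  -19/2  -25/4  -11/2 ]
R3 <- R3 - (-3/4)*R1:  [     0     -2   11/2  -13/4    5/2 ]
R4 <- R4 - (1)*R1:  [ 0  5  1  0  0 ]
R3 <- R3 - (-1)*R2:  [     0      0     -4  -19/2     -3 ]
R4 <- R4 - (5/2)*R2:  [     0      0   99/4  125/8   55/4 ]
R4 <- R4 - (-99/16)*R3:  [        0         0         0  -1381/32    -77/16 ]
Row echelon form:
[ -8  0      6         1       2 ]
[  0  2  -19/2     -25/4   -11/2 ]
[  0  0     -4     -19/2      -3 ]
[  0  0      0  -1381/32  -77/16 ]
Nonzero rows / pivot columns: 4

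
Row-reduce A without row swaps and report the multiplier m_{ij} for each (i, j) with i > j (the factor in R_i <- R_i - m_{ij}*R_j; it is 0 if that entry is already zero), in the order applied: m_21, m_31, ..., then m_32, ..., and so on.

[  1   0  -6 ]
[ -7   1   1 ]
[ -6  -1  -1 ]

Forward elimination:
R2 <- R2 - (-7)*R1:  [   0    1  -41 ]
R3 <- R3 - (-6)*R1:  [   0   -1  -37 ]
R3 <- R3 - (-1)*R2:  [   0    0  -78 ]
Multipliers (in order of application): m_{21} = -7, m_{31} = -6, m_{32} = -1

multipliers: -7, -6, -1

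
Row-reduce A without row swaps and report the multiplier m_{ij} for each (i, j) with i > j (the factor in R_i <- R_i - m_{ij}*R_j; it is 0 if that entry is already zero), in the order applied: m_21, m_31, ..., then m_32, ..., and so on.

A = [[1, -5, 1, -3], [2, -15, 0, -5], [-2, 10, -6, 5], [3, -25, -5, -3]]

multipliers: 2, -2, 3, 0, 2, 1

Forward elimination:
R2 <- R2 - (2)*R1:  [  0  -5  -2   1 ]
R3 <- R3 - (-2)*R1:  [  0   0  -4  -1 ]
R4 <- R4 - (3)*R1:  [   0  -10   -8    6 ]
R3: entry in column 2 is already 0 -> m_{32} = 0 (no row operation needed)
R4 <- R4 - (2)*R2:  [  0   0  -4   4 ]
R4 <- R4 - (1)*R3:  [ 0  0  0  5 ]
Multipliers (in order of application): m_{21} = 2, m_{31} = -2, m_{41} = 3, m_{32} = 0, m_{42} = 2, m_{43} = 1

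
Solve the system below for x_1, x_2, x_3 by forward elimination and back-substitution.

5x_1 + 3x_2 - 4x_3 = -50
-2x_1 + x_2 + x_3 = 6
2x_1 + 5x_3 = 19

Forward elimination on [A|b]:
R2 <- R2 - (-2/5)*R1:  [    0  11/5  -3/5   -14 ]
R3 <- R3 - (2/5)*R1:  [    0  -6/5  33/5    39 ]
R3 <- R3 - (-6/11)*R2:  [      0       0   69/11  345/11 ]
Row echelon form:
[ 5     3     -4  |     -50 ]
[ 0  11/5   -3/5  |     -14 ]
[ 0     0  69/11  |  345/11 ]
Back-substitution:
x_3 = (345/11) / (69/11) = 5
x_2 = (-14 - (-3/5)*(5)) / (11/5) = -5
x_1 = (-50 - (3)*(-5) - (-4)*(5)) / 5 = -3

(-3, -5, 5)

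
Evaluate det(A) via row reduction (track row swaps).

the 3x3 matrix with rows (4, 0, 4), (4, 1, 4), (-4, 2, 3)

det(A) = 28

Forward elimination:
R2 <- R2 - (1)*R1:  [ 0  1  0 ]
R3 <- R3 - (-1)*R1:  [ 0  2  7 ]
R3 <- R3 - (2)*R2:  [ 0  0  7 ]
Upper-triangular form:
[ 4  0  4 ]
[ 0  1  0 ]
[ 0  0  7 ]
det(A) = (-1)^0 * (4) * (1) * (7) = 28  (0 row swaps -> sign +1)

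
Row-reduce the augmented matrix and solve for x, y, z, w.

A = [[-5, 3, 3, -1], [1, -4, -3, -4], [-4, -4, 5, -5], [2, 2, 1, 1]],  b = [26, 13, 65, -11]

(-3, -2, 4, -5)

Forward elimination on [A|b]:
R2 <- R2 - (-1/5)*R1:  [     0  -17/5  -12/5  -21/5   91/5 ]
R3 <- R3 - (4/5)*R1:  [     0  -32/5   13/5  -21/5  221/5 ]
R4 <- R4 - (-2/5)*R1:  [    0  16/5  11/5   3/5  -3/5 ]
R3 <- R3 - (32/17)*R2:  [      0       0  121/17   63/17  169/17 ]
R4 <- R4 - (-16/17)*R2:  [      0       0   -1/17  -57/17  281/17 ]
R4 <- R4 - (-1/121)*R3:  [        0         0         0  -402/121  2010/121 ]
Row echelon form:
[ -5      3       3        -1  |        26 ]
[  0  -17/5   -12/5     -21/5  |      91/5 ]
[  0      0  121/17     63/17  |    169/17 ]
[  0      0       0  -402/121  |  2010/121 ]
Back-substitution:
w = (2010/121) / (-402/121) = -5
z = (169/17 - (63/17)*(-5)) / (121/17) = 4
y = (91/5 - (-12/5)*(4) - (-21/5)*(-5)) / (-17/5) = -2
x = (26 - (3)*(-2) - (3)*(4) - (-1)*(-5)) / -5 = -3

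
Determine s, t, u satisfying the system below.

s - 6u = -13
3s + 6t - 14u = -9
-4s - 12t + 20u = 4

Forward elimination on [A|b]:
R2 <- R2 - (3)*R1:  [  0   6   4  30 ]
R3 <- R3 - (-4)*R1:  [   0  -12   -4  -48 ]
R3 <- R3 - (-2)*R2:  [  0   0   4  12 ]
Row echelon form:
[ 1  0  -6  |  -13 ]
[ 0  6   4  |   30 ]
[ 0  0   4  |   12 ]
Back-substitution:
u = (12) / 4 = 3
t = (30 - (4)*(3)) / 6 = 3
s = (-13 - (-6)*(3)) / 1 = 5

(5, 3, 3)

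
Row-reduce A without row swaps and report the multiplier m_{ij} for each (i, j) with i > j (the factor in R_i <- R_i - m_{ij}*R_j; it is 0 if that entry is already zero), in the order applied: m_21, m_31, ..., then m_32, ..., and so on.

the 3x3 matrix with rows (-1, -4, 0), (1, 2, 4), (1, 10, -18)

multipliers: -1, -1, -3

Forward elimination:
R2 <- R2 - (-1)*R1:  [  0  -2   4 ]
R3 <- R3 - (-1)*R1:  [   0    6  -18 ]
R3 <- R3 - (-3)*R2:  [  0   0  -6 ]
Multipliers (in order of application): m_{21} = -1, m_{31} = -1, m_{32} = -3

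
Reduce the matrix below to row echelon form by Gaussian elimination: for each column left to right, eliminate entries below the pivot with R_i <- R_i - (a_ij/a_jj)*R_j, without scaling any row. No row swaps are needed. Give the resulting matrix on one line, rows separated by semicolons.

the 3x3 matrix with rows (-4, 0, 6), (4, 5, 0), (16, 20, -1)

Forward elimination:
R2 <- R2 - (-1)*R1:  [ 0  5  6 ]
R3 <- R3 - (-4)*R1:  [  0  20  23 ]
R3 <- R3 - (4)*R2:  [  0   0  -1 ]
Row echelon form:
[ -4  0   6 ]
[  0  5   6 ]
[  0  0  -1 ]

REF = [-4 0 6; 0 5 6; 0 0 -1]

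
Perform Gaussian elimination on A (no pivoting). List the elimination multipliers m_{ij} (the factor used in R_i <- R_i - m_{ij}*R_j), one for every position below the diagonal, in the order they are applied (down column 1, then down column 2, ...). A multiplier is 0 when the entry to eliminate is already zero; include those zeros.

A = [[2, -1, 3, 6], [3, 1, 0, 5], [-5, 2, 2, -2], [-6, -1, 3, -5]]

Forward elimination:
R2 <- R2 - (3/2)*R1:  [    0   5/2  -9/2    -4 ]
R3 <- R3 - (-5/2)*R1:  [    0  -1/2  19/2    13 ]
R4 <- R4 - (-3)*R1:  [  0  -4  12  13 ]
R3 <- R3 - (-1/5)*R2:  [    0     0  43/5  61/5 ]
R4 <- R4 - (-8/5)*R2:  [    0     0  24/5  33/5 ]
R4 <- R4 - (24/43)*R3:  [     0      0      0  -9/43 ]
Multipliers (in order of application): m_{21} = 3/2, m_{31} = -5/2, m_{41} = -3, m_{32} = -1/5, m_{42} = -8/5, m_{43} = 24/43

multipliers: 3/2, -5/2, -3, -1/5, -8/5, 24/43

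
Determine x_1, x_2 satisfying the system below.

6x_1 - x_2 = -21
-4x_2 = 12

(-4, -3)

Forward elimination on [A|b]:
Row echelon form:
[ 6  -1  |  -21 ]
[ 0  -4  |   12 ]
Back-substitution:
x_2 = (12) / -4 = -3
x_1 = (-21 - (-1)*(-3)) / 6 = -4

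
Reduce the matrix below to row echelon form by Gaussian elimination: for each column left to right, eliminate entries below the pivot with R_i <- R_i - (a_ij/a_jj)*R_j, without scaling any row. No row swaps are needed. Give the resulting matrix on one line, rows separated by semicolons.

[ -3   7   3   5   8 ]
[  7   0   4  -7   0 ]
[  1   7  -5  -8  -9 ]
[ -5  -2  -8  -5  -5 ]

REF = [-3 7 3 5 8; 0 49/3 11 14/3 56/3; 0 0 -72/7 -9 -17; 0 0 0 -171/28 299/84]

Forward elimination:
R2 <- R2 - (-7/3)*R1:  [    0  49/3    11  14/3  56/3 ]
R3 <- R3 - (-1/3)*R1:  [     0   28/3     -4  -19/3  -19/3 ]
R4 <- R4 - (5/3)*R1:  [     0  -41/3    -13  -40/3  -55/3 ]
R3 <- R3 - (4/7)*R2:  [     0      0  -72/7     -9    -17 ]
R4 <- R4 - (-41/49)*R2:  [       0        0  -186/49    -66/7    -19/7 ]
R4 <- R4 - (31/84)*R3:  [       0        0        0  -171/28   299/84 ]
Row echelon form:
[ -3     7      3        5       8 ]
[  0  49/3     11     14/3    56/3 ]
[  0     0  -72/7       -9     -17 ]
[  0     0      0  -171/28  299/84 ]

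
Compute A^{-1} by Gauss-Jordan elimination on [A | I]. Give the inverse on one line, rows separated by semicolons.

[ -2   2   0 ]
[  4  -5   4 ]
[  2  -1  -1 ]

Gauss-Jordan on [A | I]:
R1 <- (1/-2)*R1:  [    1    -1     0  |  -1/2     0     0 ]
R2 <- R2 - (4)*R1:  [  0  -1   4  |   2   1   0 ]
R3 <- R3 - (2)*R1:  [  0   1  -1  |   1   0   1 ]
R2 <- (1/-1)*R2:  [  0   1  -4  |  -2  -1   0 ]
R1 <- R1 - (-1)*R2:  [    1     0    -4  |  -5/2    -1     0 ]
R3 <- R3 - (1)*R2:  [ 0  0  3  |  3  1  1 ]
R3 <- (1/3)*R3:  [   0    0    1  |    1  1/3  1/3 ]
R1 <- R1 - (-4)*R3:  [   1    0    0  |  3/2  1/3  4/3 ]
R2 <- R2 - (-4)*R3:  [   0    1    0  |    2  1/3  4/3 ]
Right block of [I | A^{-1}] is the inverse:
[ 3/2  1/3  4/3 ]
[   2  1/3  4/3 ]
[   1  1/3  1/3 ]

inverse = [3/2 1/3 4/3; 2 1/3 4/3; 1 1/3 1/3]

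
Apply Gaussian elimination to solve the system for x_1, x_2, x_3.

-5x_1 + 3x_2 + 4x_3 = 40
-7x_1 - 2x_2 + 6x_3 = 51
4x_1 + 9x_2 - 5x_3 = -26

Forward elimination on [A|b]:
R2 <- R2 - (7/5)*R1:  [     0  -31/5    2/5     -5 ]
R3 <- R3 - (-4/5)*R1:  [    0  57/5  -9/5     6 ]
R3 <- R3 - (-57/31)*R2:  [      0       0  -33/31  -99/31 ]
Row echelon form:
[ -5      3       4  |      40 ]
[  0  -31/5     2/5  |      -5 ]
[  0      0  -33/31  |  -99/31 ]
Back-substitution:
x_3 = (-99/31) / (-33/31) = 3
x_2 = (-5 - (2/5)*(3)) / (-31/5) = 1
x_1 = (40 - (3)*(1) - (4)*(3)) / -5 = -5

(-5, 1, 3)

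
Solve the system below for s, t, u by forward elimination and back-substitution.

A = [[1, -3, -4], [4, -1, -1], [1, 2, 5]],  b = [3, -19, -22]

(-5, 4, -5)

Forward elimination on [A|b]:
R2 <- R2 - (4)*R1:  [   0   11   15  -31 ]
R3 <- R3 - (1)*R1:  [   0    5    9  -25 ]
R3 <- R3 - (5/11)*R2:  [       0        0    24/11  -120/11 ]
Row echelon form:
[ 1  -3     -4  |        3 ]
[ 0  11     15  |      -31 ]
[ 0   0  24/11  |  -120/11 ]
Back-substitution:
u = (-120/11) / (24/11) = -5
t = (-31 - (15)*(-5)) / 11 = 4
s = (3 - (-3)*(4) - (-4)*(-5)) / 1 = -5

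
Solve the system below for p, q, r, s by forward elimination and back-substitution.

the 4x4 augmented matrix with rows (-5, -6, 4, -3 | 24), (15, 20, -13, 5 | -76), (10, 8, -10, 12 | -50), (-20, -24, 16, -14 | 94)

Forward elimination on [A|b]:
R2 <- R2 - (-3)*R1:  [  0   2  -1  -4  -4 ]
R3 <- R3 - (-2)*R1:  [  0  -4  -2   6  -2 ]
R4 <- R4 - (4)*R1:  [  0   0   0  -2  -2 ]
R3 <- R3 - (-2)*R2:  [   0    0   -4   -2  -10 ]
Row echelon form:
[ -5  -6   4  -3  |   24 ]
[  0   2  -1  -4  |   -4 ]
[  0   0  -4  -2  |  -10 ]
[  0   0   0  -2  |   -2 ]
Back-substitution:
s = (-2) / -2 = 1
r = (-10 - (-2)*(1)) / -4 = 2
q = (-4 - (-1)*(2) - (-4)*(1)) / 2 = 1
p = (24 - (-6)*(1) - (4)*(2) - (-3)*(1)) / -5 = -5

(-5, 1, 2, 1)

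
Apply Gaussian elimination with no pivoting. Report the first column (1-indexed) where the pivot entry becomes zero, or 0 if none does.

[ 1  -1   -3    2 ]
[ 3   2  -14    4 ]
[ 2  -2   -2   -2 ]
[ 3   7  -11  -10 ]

Naive forward elimination:
R2 <- R2 - (3)*R1:  [  0   5  -5  -2 ]
R3 <- R3 - (2)*R1:  [  0   0   4  -6 ]
R4 <- R4 - (3)*R1:  [   0   10   -2  -16 ]
R4 <- R4 - (2)*R2:  [   0    0    8  -12 ]
R4 <- R4 - (2)*R3:  [ 0  0  0  0 ]
Matrix at this point:
[ 1  -1  -3   2 ]
[ 0   5  -5  -2 ]
[ 0   0   4  -6 ]
[ 0   0   0   0 ]
Pivot entry (4,4) in the last row is zero and there are no rows below to swap with -> zero pivot in column 4 (A is singular).

first zero-pivot column = 4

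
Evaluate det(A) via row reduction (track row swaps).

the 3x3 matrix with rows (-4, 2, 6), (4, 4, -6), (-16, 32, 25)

det(A) = -24

Forward elimination:
R2 <- R2 - (-1)*R1:  [ 0  6  0 ]
R3 <- R3 - (4)*R1:  [  0  24   1 ]
R3 <- R3 - (4)*R2:  [ 0  0  1 ]
Upper-triangular form:
[ -4  2  6 ]
[  0  6  0 ]
[  0  0  1 ]
det(A) = (-1)^0 * (-4) * (6) * (1) = -24  (0 row swaps -> sign +1)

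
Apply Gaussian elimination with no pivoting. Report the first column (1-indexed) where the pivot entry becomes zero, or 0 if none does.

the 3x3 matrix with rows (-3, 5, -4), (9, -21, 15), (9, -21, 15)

Naive forward elimination:
R2 <- R2 - (-3)*R1:  [  0  -6   3 ]
R3 <- R3 - (-3)*R1:  [  0  -6   3 ]
R3 <- R3 - (1)*R2:  [ 0  0  0 ]
Matrix at this point:
[ -3   5  -4 ]
[  0  -6   3 ]
[  0   0   0 ]
Pivot entry (3,3) in the last row is zero and there are no rows below to swap with -> zero pivot in column 3 (A is singular).

first zero-pivot column = 3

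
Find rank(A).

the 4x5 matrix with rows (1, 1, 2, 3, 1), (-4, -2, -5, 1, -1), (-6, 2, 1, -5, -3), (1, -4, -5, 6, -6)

rank(A) = 4

Row reduction:
R2 <- R2 - (-4)*R1:  [  0   2   3  13   3 ]
R3 <- R3 - (-6)*R1:  [  0   8  13  13   3 ]
R4 <- R4 - (1)*R1:  [  0  -5  -7   3  -7 ]
R3 <- R3 - (4)*R2:  [   0    0    1  -39   -9 ]
R4 <- R4 - (-5/2)*R2:  [    0     0   1/2  71/2   1/2 ]
R4 <- R4 - (1/2)*R3:  [  0   0   0  55   5 ]
Row echelon form:
[ 1  1  2    3   1 ]
[ 0  2  3   13   3 ]
[ 0  0  1  -39  -9 ]
[ 0  0  0   55   5 ]
Nonzero rows / pivot columns: 4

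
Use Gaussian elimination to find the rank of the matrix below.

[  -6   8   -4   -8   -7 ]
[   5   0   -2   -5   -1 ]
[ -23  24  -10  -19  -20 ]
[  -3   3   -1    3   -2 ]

rank(A) = 3

Row reduction:
R2 <- R2 - (-5/6)*R1:  [     0   20/3  -16/3  -35/3  -41/6 ]
R3 <- R3 - (23/6)*R1:  [     0  -20/3   16/3   35/3   41/6 ]
R4 <- R4 - (1/2)*R1:  [   0   -1    1    7  3/2 ]
R3 <- R3 - (-1)*R2:  [ 0  0  0  0  0 ]
R4 <- R4 - (-3/20)*R2:  [     0      0    1/5   21/4  19/40 ]
R3 <-> R4   (pivot in column 3 was zero)
[ -6     8     -4     -8     -7 ]
[  0  20/3  -16/3  -35/3  -41/6 ]
[  0     0    1/5   21/4  19/40 ]
[  0     0      0      0      0 ]
Row echelon form:
[ -6     8     -4     -8     -7 ]
[  0  20/3  -16/3  -35/3  -41/6 ]
[  0     0    1/5   21/4  19/40 ]
[  0     0      0      0      0 ]
Nonzero rows / pivot columns: 3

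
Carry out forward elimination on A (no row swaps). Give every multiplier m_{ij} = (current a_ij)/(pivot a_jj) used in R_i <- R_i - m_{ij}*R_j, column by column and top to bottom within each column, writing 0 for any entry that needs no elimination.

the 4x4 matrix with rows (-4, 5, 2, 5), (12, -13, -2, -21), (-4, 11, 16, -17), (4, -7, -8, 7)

multipliers: -3, 1, -1, 3, -1, -1

Forward elimination:
R2 <- R2 - (-3)*R1:  [  0   2   4  -6 ]
R3 <- R3 - (1)*R1:  [   0    6   14  -22 ]
R4 <- R4 - (-1)*R1:  [  0  -2  -6  12 ]
R3 <- R3 - (3)*R2:  [  0   0   2  -4 ]
R4 <- R4 - (-1)*R2:  [  0   0  -2   6 ]
R4 <- R4 - (-1)*R3:  [ 0  0  0  2 ]
Multipliers (in order of application): m_{21} = -3, m_{31} = 1, m_{41} = -1, m_{32} = 3, m_{42} = -1, m_{43} = -1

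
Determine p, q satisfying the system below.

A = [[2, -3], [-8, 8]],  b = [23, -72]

(4, -5)

Forward elimination on [A|b]:
R2 <- R2 - (-4)*R1:  [  0  -4  20 ]
Row echelon form:
[ 2  -3  |  23 ]
[ 0  -4  |  20 ]
Back-substitution:
q = (20) / -4 = -5
p = (23 - (-3)*(-5)) / 2 = 4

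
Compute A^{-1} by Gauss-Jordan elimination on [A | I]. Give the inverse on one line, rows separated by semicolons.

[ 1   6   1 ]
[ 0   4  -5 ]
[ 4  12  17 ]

inverse = [-16 45/4 17/4; 5/2 -13/8 -5/8; 2 -3/2 -1/2]

Gauss-Jordan on [A | I]:
R3 <- R3 - (4)*R1:  [   0  -12   13  |   -4    0    1 ]
R2 <- (1/4)*R2:  [    0     1  -5/4  |     0   1/4     0 ]
R1 <- R1 - (6)*R2:  [    1     0  17/2  |     1  -3/2     0 ]
R3 <- R3 - (-12)*R2:  [  0   0  -2  |  -4   3   1 ]
R3 <- (1/-2)*R3:  [    0     0     1  |     2  -3/2  -1/2 ]
R1 <- R1 - (17/2)*R3:  [    1     0     0  |   -16  45/4  17/4 ]
R2 <- R2 - (-5/4)*R3:  [     0      1      0  |    5/2  -13/8   -5/8 ]
Right block of [I | A^{-1}] is the inverse:
[ -16   45/4  17/4 ]
[ 5/2  -13/8  -5/8 ]
[   2   -3/2  -1/2 ]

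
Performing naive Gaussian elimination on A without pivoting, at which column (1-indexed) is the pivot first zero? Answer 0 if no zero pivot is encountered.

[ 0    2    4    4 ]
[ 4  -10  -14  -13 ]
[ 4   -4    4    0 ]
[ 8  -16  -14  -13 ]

first zero-pivot column = 1

Naive forward elimination:
Pivot entry (1,1) is zero but row 2 has 4 in column 1 -> naive elimination stops; a row interchange (e.g. R1 <-> R2) would be required here.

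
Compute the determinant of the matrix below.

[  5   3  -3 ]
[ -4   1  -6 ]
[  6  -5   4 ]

det(A) = -232

Forward elimination:
R2 <- R2 - (-4/5)*R1:  [     0   17/5  -42/5 ]
R3 <- R3 - (6/5)*R1:  [     0  -43/5   38/5 ]
R3 <- R3 - (-43/17)*R2:  [       0        0  -232/17 ]
Upper-triangular form:
[ 5     3       -3 ]
[ 0  17/5    -42/5 ]
[ 0     0  -232/17 ]
det(A) = (-1)^0 * (5) * (17/5) * (-232/17) = -232  (0 row swaps -> sign +1)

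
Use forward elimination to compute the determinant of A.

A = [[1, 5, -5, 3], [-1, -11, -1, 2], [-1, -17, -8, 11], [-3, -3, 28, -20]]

det(A) = 18

Forward elimination:
R2 <- R2 - (-1)*R1:  [  0  -6  -6   5 ]
R3 <- R3 - (-1)*R1:  [   0  -12  -13   14 ]
R4 <- R4 - (-3)*R1:  [   0   12   13  -11 ]
R3 <- R3 - (2)*R2:  [  0   0  -1   4 ]
R4 <- R4 - (-2)*R2:  [  0   0   1  -1 ]
R4 <- R4 - (-1)*R3:  [ 0  0  0  3 ]
Upper-triangular form:
[ 1   5  -5  3 ]
[ 0  -6  -6  5 ]
[ 0   0  -1  4 ]
[ 0   0   0  3 ]
det(A) = (-1)^0 * (1) * (-6) * (-1) * (3) = 18  (0 row swaps -> sign +1)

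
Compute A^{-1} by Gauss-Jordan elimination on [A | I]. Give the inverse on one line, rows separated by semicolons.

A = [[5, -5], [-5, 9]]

inverse = [9/20 1/4; 1/4 1/4]

Gauss-Jordan on [A | I]:
R1 <- (1/5)*R1:  [   1   -1  |  1/5    0 ]
R2 <- R2 - (-5)*R1:  [ 0  4  |  1  1 ]
R2 <- (1/4)*R2:  [   0    1  |  1/4  1/4 ]
R1 <- R1 - (-1)*R2:  [    1     0  |  9/20   1/4 ]
Right block of [I | A^{-1}] is the inverse:
[ 9/20  1/4 ]
[  1/4  1/4 ]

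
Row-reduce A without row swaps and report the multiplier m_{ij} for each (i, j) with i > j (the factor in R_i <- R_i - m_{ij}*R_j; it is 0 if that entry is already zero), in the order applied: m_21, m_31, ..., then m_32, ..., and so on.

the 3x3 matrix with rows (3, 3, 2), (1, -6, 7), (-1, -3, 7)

Forward elimination:
R2 <- R2 - (1/3)*R1:  [    0    -7  19/3 ]
R3 <- R3 - (-1/3)*R1:  [    0    -2  23/3 ]
R3 <- R3 - (2/7)*R2:  [    0     0  41/7 ]
Multipliers (in order of application): m_{21} = 1/3, m_{31} = -1/3, m_{32} = 2/7

multipliers: 1/3, -1/3, 2/7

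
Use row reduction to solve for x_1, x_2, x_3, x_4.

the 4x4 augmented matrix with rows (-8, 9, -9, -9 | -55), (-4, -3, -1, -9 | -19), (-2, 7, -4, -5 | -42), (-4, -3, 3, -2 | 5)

(-1, -4, -1, 4)

Forward elimination on [A|b]:
R2 <- R2 - (1/2)*R1:  [     0  -15/2    7/2   -9/2   17/2 ]
R3 <- R3 - (1/4)*R1:  [      0    19/4    -7/4   -11/4  -113/4 ]
R4 <- R4 - (1/2)*R1:  [     0  -15/2   15/2    5/2   65/2 ]
R3 <- R3 - (-19/30)*R2:  [       0        0     7/15    -28/5  -343/15 ]
R4 <- R4 - (1)*R2:  [  0   0   4   7  24 ]
R4 <- R4 - (60/7)*R3:  [   0    0    0   55  220 ]
Row echelon form:
[ -8      9    -9     -9  |      -55 ]
[  0  -15/2   7/2   -9/2  |     17/2 ]
[  0      0  7/15  -28/5  |  -343/15 ]
[  0      0     0     55  |      220 ]
Back-substitution:
x_4 = (220) / 55 = 4
x_3 = (-343/15 - (-28/5)*(4)) / (7/15) = -1
x_2 = (17/2 - (7/2)*(-1) - (-9/2)*(4)) / (-15/2) = -4
x_1 = (-55 - (9)*(-4) - (-9)*(-1) - (-9)*(4)) / -8 = -1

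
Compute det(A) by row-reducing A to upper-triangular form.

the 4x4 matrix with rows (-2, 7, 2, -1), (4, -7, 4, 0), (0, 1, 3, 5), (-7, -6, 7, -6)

Forward elimination:
R2 <- R2 - (-2)*R1:  [  0   7   8  -2 ]
R4 <- R4 - (7/2)*R1:  [     0  -61/2      0   -5/2 ]
R3 <- R3 - (1/7)*R2:  [    0     0  13/7  37/7 ]
R4 <- R4 - (-61/14)*R2:  [       0        0    244/7  -157/14 ]
R4 <- R4 - (244/13)*R3:  [        0         0         0  -2871/26 ]
Upper-triangular form:
[ -2  7     2        -1 ]
[  0  7     8        -2 ]
[  0  0  13/7      37/7 ]
[  0  0     0  -2871/26 ]
det(A) = (-1)^0 * (-2) * (7) * (13/7) * (-2871/26) = 2871  (0 row swaps -> sign +1)

det(A) = 2871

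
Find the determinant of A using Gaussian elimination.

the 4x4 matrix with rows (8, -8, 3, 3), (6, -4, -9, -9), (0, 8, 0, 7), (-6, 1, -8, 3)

det(A) = 11714

Forward elimination:
R2 <- R2 - (3/4)*R1:  [     0      2  -45/4  -45/4 ]
R4 <- R4 - (-3/4)*R1:  [     0     -5  -23/4   21/4 ]
R3 <- R3 - (4)*R2:  [  0   0  45  52 ]
R4 <- R4 - (-5/2)*R2:  [      0       0  -271/8  -183/8 ]
R4 <- R4 - (-271/360)*R3:  [        0         0         0  5857/360 ]
Upper-triangular form:
[ 8  -8      3         3 ]
[ 0   2  -45/4     -45/4 ]
[ 0   0     45        52 ]
[ 0   0      0  5857/360 ]
det(A) = (-1)^0 * (8) * (2) * (45) * (5857/360) = 11714  (0 row swaps -> sign +1)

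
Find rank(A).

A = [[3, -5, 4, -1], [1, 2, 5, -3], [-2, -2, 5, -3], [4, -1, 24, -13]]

rank(A) = 3

Row reduction:
R2 <- R2 - (1/3)*R1:  [    0  11/3  11/3  -8/3 ]
R3 <- R3 - (-2/3)*R1:  [     0  -16/3   23/3  -11/3 ]
R4 <- R4 - (4/3)*R1:  [     0   17/3   56/3  -35/3 ]
R3 <- R3 - (-16/11)*R2:  [      0       0      13  -83/11 ]
R4 <- R4 - (17/11)*R2:  [      0       0      13  -83/11 ]
R4 <- R4 - (1)*R3:  [ 0  0  0  0 ]
Row echelon form:
[ 3    -5     4      -1 ]
[ 0  11/3  11/3    -8/3 ]
[ 0     0    13  -83/11 ]
[ 0     0     0       0 ]
Nonzero rows / pivot columns: 3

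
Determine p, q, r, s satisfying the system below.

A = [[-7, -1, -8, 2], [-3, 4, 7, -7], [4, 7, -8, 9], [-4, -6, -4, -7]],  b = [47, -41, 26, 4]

Forward elimination on [A|b]:
R2 <- R2 - (3/7)*R1:  [      0    31/7    73/7   -55/7  -428/7 ]
R3 <- R3 - (-4/7)*R1:  [     0   45/7  -88/7   71/7  370/7 ]
R4 <- R4 - (4/7)*R1:  [      0   -38/7     4/7   -57/7  -160/7 ]
R3 <- R3 - (45/31)*R2:  [       0        0  -859/31   668/31  4390/31 ]
R4 <- R4 - (-38/31)*R2:  [        0         0    414/31   -551/31  -3032/31 ]
R4 <- R4 - (-414/859)*R3:  [          0           0           0   -6347/859  -25388/859 ]
Row echelon form:
[ -7    -1       -8          2  |          47 ]
[  0  31/7     73/7      -55/7  |      -428/7 ]
[  0     0  -859/31     668/31  |     4390/31 ]
[  0     0        0  -6347/859  |  -25388/859 ]
Back-substitution:
s = (-25388/859) / (-6347/859) = 4
r = (4390/31 - (668/31)*(4)) / (-859/31) = -2
q = (-428/7 - (73/7)*(-2) - (-55/7)*(4)) / (31/7) = -2
p = (47 - (-1)*(-2) - (-8)*(-2) - (2)*(4)) / -7 = -3

(-3, -2, -2, 4)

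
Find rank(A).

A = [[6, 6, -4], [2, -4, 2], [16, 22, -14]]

rank(A) = 2

Row reduction:
R2 <- R2 - (1/3)*R1:  [    0    -6  10/3 ]
R3 <- R3 - (8/3)*R1:  [     0      6  -10/3 ]
R3 <- R3 - (-1)*R2:  [ 0  0  0 ]
Row echelon form:
[ 6   6    -4 ]
[ 0  -6  10/3 ]
[ 0   0     0 ]
Nonzero rows / pivot columns: 2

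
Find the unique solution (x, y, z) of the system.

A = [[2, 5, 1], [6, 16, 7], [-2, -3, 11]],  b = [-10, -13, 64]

(0, -3, 5)

Forward elimination on [A|b]:
R2 <- R2 - (3)*R1:  [  0   1   4  17 ]
R3 <- R3 - (-1)*R1:  [  0   2  12  54 ]
R3 <- R3 - (2)*R2:  [  0   0   4  20 ]
Row echelon form:
[ 2  5  1  |  -10 ]
[ 0  1  4  |   17 ]
[ 0  0  4  |   20 ]
Back-substitution:
z = (20) / 4 = 5
y = (17 - (4)*(5)) / 1 = -3
x = (-10 - (5)*(-3) - (1)*(5)) / 2 = 0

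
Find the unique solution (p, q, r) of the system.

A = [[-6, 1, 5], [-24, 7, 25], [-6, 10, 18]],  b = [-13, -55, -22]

Forward elimination on [A|b]:
R2 <- R2 - (4)*R1:  [  0   3   5  -3 ]
R3 <- R3 - (1)*R1:  [  0   9  13  -9 ]
R3 <- R3 - (3)*R2:  [  0   0  -2   0 ]
Row echelon form:
[ -6  1   5  |  -13 ]
[  0  3   5  |   -3 ]
[  0  0  -2  |    0 ]
Back-substitution:
r = (0) / -2 = 0
q = (-3 - (5)*(0)) / 3 = -1
p = (-13 - (1)*(-1) - (5)*(0)) / -6 = 2

(2, -1, 0)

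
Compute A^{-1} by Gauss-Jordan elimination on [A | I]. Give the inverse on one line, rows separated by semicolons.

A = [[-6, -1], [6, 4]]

Gauss-Jordan on [A | I]:
R1 <- (1/-6)*R1:  [    1   1/6  |  -1/6     0 ]
R2 <- R2 - (6)*R1:  [ 0  3  |  1  1 ]
R2 <- (1/3)*R2:  [   0    1  |  1/3  1/3 ]
R1 <- R1 - (1/6)*R2:  [     1      0  |   -2/9  -1/18 ]
Right block of [I | A^{-1}] is the inverse:
[ -2/9  -1/18 ]
[  1/3    1/3 ]

inverse = [-2/9 -1/18; 1/3 1/3]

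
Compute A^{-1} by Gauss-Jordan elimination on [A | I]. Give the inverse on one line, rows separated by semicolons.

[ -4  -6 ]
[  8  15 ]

Gauss-Jordan on [A | I]:
R1 <- (1/-4)*R1:  [    1   3/2  |  -1/4     0 ]
R2 <- R2 - (8)*R1:  [ 0  3  |  2  1 ]
R2 <- (1/3)*R2:  [   0    1  |  2/3  1/3 ]
R1 <- R1 - (3/2)*R2:  [    1     0  |  -5/4  -1/2 ]
Right block of [I | A^{-1}] is the inverse:
[ -5/4  -1/2 ]
[  2/3   1/3 ]

inverse = [-5/4 -1/2; 2/3 1/3]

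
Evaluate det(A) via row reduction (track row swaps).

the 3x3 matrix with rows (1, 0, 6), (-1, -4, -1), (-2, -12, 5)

det(A) = -8

Forward elimination:
R2 <- R2 - (-1)*R1:  [  0  -4   5 ]
R3 <- R3 - (-2)*R1:  [   0  -12   17 ]
R3 <- R3 - (3)*R2:  [ 0  0  2 ]
Upper-triangular form:
[ 1   0  6 ]
[ 0  -4  5 ]
[ 0   0  2 ]
det(A) = (-1)^0 * (1) * (-4) * (2) = -8  (0 row swaps -> sign +1)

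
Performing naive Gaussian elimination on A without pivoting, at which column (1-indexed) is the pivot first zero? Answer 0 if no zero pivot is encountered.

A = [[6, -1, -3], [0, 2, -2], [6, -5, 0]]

first zero-pivot column = 0

Naive forward elimination:
R3 <- R3 - (1)*R1:  [  0  -4   3 ]
R3 <- R3 - (-2)*R2:  [  0   0  -1 ]
All pivots nonzero; naive elimination completes without hitting a zero pivot.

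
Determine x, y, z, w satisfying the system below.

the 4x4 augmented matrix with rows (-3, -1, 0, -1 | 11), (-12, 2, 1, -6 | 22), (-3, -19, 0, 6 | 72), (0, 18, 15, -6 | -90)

Forward elimination on [A|b]:
R2 <- R2 - (4)*R1:  [   0    6    1   -2  -22 ]
R3 <- R3 - (1)*R1:  [   0  -18    0    7   61 ]
R3 <- R3 - (-3)*R2:  [  0   0   3   1  -5 ]
R4 <- R4 - (3)*R2:  [   0    0   12    0  -24 ]
R4 <- R4 - (4)*R3:  [  0   0   0  -4  -4 ]
Row echelon form:
[ -3  -1  0  -1  |   11 ]
[  0   6  1  -2  |  -22 ]
[  0   0  3   1  |   -5 ]
[  0   0  0  -4  |   -4 ]
Back-substitution:
w = (-4) / -4 = 1
z = (-5 - (1)*(1)) / 3 = -2
y = (-22 - (1)*(-2) - (-2)*(1)) / 6 = -3
x = (11 - (-1)*(-3) - (-1)*(1)) / -3 = -3

(-3, -3, -2, 1)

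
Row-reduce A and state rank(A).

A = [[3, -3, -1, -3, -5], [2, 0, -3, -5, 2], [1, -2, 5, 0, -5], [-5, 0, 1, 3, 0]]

rank(A) = 4

Row reduction:
R2 <- R2 - (2/3)*R1:  [    0     2  -7/3    -3  16/3 ]
R3 <- R3 - (1/3)*R1:  [     0     -1   16/3      1  -10/3 ]
R4 <- R4 - (-5/3)*R1:  [     0     -5   -2/3     -2  -25/3 ]
R3 <- R3 - (-1/2)*R2:  [    0     0  25/6  -1/2  -2/3 ]
R4 <- R4 - (-5/2)*R2:  [     0      0  -13/2  -19/2      5 ]
R4 <- R4 - (-39/25)*R3:  [       0        0        0  -257/25    99/25 ]
Row echelon form:
[ 3  -3    -1       -3     -5 ]
[ 0   2  -7/3       -3   16/3 ]
[ 0   0  25/6     -1/2   -2/3 ]
[ 0   0     0  -257/25  99/25 ]
Nonzero rows / pivot columns: 4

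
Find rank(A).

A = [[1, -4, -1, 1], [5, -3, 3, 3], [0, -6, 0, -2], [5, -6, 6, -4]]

Row reduction:
R2 <- R2 - (5)*R1:  [  0  17   8  -2 ]
R4 <- R4 - (5)*R1:  [  0  14  11  -9 ]
R3 <- R3 - (-6/17)*R2:  [      0       0   48/17  -46/17 ]
R4 <- R4 - (14/17)*R2:  [       0        0    75/17  -125/17 ]
R4 <- R4 - (25/16)*R3:  [     0      0      0  -25/8 ]
Row echelon form:
[ 1  -4     -1       1 ]
[ 0  17      8      -2 ]
[ 0   0  48/17  -46/17 ]
[ 0   0      0   -25/8 ]
Nonzero rows / pivot columns: 4

rank(A) = 4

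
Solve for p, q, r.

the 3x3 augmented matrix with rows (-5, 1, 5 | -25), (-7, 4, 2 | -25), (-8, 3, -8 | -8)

Forward elimination on [A|b]:
R2 <- R2 - (7/5)*R1:  [    0  13/5    -5    10 ]
R3 <- R3 - (8/5)*R1:  [   0  7/5  -16   32 ]
R3 <- R3 - (7/13)*R2:  [       0        0  -173/13   346/13 ]
Row echelon form:
[ -5     1        5  |     -25 ]
[  0  13/5       -5  |      10 ]
[  0     0  -173/13  |  346/13 ]
Back-substitution:
r = (346/13) / (-173/13) = -2
q = (10 - (-5)*(-2)) / (13/5) = 0
p = (-25 - (1)*(0) - (5)*(-2)) / -5 = 3

(3, 0, -2)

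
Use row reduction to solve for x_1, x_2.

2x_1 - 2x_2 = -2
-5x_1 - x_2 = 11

(-2, -1)

Forward elimination on [A|b]:
R2 <- R2 - (-5/2)*R1:  [  0  -6   6 ]
Row echelon form:
[ 2  -2  |  -2 ]
[ 0  -6  |   6 ]
Back-substitution:
x_2 = (6) / -6 = -1
x_1 = (-2 - (-2)*(-1)) / 2 = -2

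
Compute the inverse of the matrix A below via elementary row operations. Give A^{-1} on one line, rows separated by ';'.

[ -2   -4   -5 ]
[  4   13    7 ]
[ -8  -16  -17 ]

Gauss-Jordan on [A | I]:
R1 <- (1/-2)*R1:  [    1     2   5/2  |  -1/2     0     0 ]
R2 <- R2 - (4)*R1:  [  0   5  -3  |   2   1   0 ]
R3 <- R3 - (-8)*R1:  [  0   0   3  |  -4   0   1 ]
R2 <- (1/5)*R2:  [    0     1  -3/5  |   2/5   1/5     0 ]
R1 <- R1 - (2)*R2:  [      1       0   37/10  |  -13/10    -2/5       0 ]
R3 <- (1/3)*R3:  [    0     0     1  |  -4/3     0   1/3 ]
R1 <- R1 - (37/10)*R3:  [      1       0       0  |  109/30    -2/5  -37/30 ]
R2 <- R2 - (-3/5)*R3:  [    0     1     0  |  -2/5   1/5   1/5 ]
Right block of [I | A^{-1}] is the inverse:
[ 109/30  -2/5  -37/30 ]
[   -2/5   1/5     1/5 ]
[   -4/3     0     1/3 ]

inverse = [109/30 -2/5 -37/30; -2/5 1/5 1/5; -4/3 0 1/3]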